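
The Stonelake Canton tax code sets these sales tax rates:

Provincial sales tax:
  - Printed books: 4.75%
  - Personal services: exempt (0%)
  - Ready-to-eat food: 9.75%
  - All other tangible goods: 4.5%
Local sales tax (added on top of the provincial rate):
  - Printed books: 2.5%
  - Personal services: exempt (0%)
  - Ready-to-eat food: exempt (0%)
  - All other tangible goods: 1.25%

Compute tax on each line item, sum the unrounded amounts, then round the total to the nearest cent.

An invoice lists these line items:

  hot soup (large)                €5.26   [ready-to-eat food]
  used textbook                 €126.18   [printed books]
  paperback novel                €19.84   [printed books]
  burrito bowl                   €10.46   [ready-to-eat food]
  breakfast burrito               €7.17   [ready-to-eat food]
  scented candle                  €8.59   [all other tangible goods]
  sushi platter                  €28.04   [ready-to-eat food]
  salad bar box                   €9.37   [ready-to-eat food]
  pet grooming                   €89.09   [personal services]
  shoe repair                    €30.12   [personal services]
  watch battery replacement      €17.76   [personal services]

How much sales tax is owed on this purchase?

Hot soup (large) €5.26: ready-to-eat food → 9.75% + 0% local = 9.75% → €0.51285
Used textbook €126.18: printed books → 4.75% + 2.5% local = 7.25% → €9.14805
Paperback novel €19.84: printed books → 4.75% + 2.5% local = 7.25% → €1.4384
Burrito bowl €10.46: ready-to-eat food → 9.75% + 0% local = 9.75% → €1.01985
Breakfast burrito €7.17: ready-to-eat food → 9.75% + 0% local = 9.75% → €0.699075
Scented candle €8.59: all other tangible goods → 4.5% + 1.25% local = 5.75% → €0.493925
Sushi platter €28.04: ready-to-eat food → 9.75% + 0% local = 9.75% → €2.7339
Salad bar box €9.37: ready-to-eat food → 9.75% + 0% local = 9.75% → €0.913575
Pet grooming €89.09: personal services → 0% + 0% local = 0% → €0.00
Shoe repair €30.12: personal services → 0% + 0% local = 0% → €0.00
Watch battery replacement €17.76: personal services → 0% + 0% local = 0% → €0.00
Unrounded tax sum = €16.959625 → €16.96

€16.96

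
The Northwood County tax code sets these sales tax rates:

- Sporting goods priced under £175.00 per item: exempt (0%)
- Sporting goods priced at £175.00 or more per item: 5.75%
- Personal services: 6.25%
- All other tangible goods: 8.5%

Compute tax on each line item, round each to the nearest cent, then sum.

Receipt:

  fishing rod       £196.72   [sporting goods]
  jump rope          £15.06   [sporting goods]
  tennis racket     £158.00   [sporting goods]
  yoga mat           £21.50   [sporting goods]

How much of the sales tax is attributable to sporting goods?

£11.31

Fishing rod £196.72: sporting goods, £175.00 or more → 5.75% → £11.31
Jump rope £15.06: sporting goods, under £175.00 → 0% → £0.00
Tennis racket £158.00: sporting goods, under £175.00 → 0% → £0.00
Yoga mat £21.50: sporting goods, under £175.00 → 0% → £0.00
Tax on sporting goods = £11.31 + £0.00 + £0.00 + £0.00 = £11.31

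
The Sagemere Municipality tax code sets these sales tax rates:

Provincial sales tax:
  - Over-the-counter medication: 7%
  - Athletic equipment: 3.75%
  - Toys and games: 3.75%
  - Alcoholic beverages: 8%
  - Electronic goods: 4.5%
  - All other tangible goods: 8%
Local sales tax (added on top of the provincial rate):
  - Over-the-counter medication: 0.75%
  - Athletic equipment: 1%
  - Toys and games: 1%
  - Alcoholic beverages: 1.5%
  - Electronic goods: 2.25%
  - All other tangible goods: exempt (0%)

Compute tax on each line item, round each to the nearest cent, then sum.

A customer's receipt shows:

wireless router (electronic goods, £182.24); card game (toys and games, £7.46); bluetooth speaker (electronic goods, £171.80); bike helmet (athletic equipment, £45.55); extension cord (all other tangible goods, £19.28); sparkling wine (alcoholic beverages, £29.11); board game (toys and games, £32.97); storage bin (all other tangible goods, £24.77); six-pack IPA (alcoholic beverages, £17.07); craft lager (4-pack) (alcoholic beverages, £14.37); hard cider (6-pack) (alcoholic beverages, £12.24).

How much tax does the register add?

£38.42

Wireless router £182.24: electronic goods → 4.5% + 2.25% local = 6.75% → £12.30
Card game £7.46: toys and games → 3.75% + 1% local = 4.75% → £0.35
Bluetooth speaker £171.80: electronic goods → 4.5% + 2.25% local = 6.75% → £11.60
Bike helmet £45.55: athletic equipment → 3.75% + 1% local = 4.75% → £2.16
Extension cord £19.28: all other tangible goods → 8% + 0% local = 8% → £1.54
Sparkling wine £29.11: alcoholic beverages → 8% + 1.5% local = 9.5% → £2.77
Board game £32.97: toys and games → 3.75% + 1% local = 4.75% → £1.57
Storage bin £24.77: all other tangible goods → 8% + 0% local = 8% → £1.98
Six-pack IPA £17.07: alcoholic beverages → 8% + 1.5% local = 9.5% → £1.62
Craft lager (4-pack) £14.37: alcoholic beverages → 8% + 1.5% local = 9.5% → £1.37
Hard cider (6-pack) £12.24: alcoholic beverages → 8% + 1.5% local = 9.5% → £1.16
Total tax = £12.30 + £0.35 + £11.60 + £2.16 + £1.54 + £2.77 + £1.57 + £1.98 + £1.62 + £1.37 + £1.16 = £38.42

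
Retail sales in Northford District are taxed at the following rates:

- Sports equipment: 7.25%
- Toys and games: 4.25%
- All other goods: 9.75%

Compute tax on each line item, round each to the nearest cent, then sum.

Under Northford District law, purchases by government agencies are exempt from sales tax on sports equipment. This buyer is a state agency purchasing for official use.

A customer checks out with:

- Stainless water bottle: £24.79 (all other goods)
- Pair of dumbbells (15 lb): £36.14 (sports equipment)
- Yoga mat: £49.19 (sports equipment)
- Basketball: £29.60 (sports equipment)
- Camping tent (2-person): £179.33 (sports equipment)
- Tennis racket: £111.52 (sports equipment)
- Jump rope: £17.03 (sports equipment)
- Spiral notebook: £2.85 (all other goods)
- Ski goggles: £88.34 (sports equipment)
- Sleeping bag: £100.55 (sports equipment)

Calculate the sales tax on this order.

£2.70

Stainless water bottle £24.79: all other goods → 9.75% → £2.42
Pair of dumbbells (15 lb) £36.14: sports equipment, buyer-exempt → 0% → £0.00
Yoga mat £49.19: sports equipment, buyer-exempt → 0% → £0.00
Basketball £29.60: sports equipment, buyer-exempt → 0% → £0.00
Camping tent (2-person) £179.33: sports equipment, buyer-exempt → 0% → £0.00
Tennis racket £111.52: sports equipment, buyer-exempt → 0% → £0.00
Jump rope £17.03: sports equipment, buyer-exempt → 0% → £0.00
Spiral notebook £2.85: all other goods → 9.75% → £0.28
Ski goggles £88.34: sports equipment, buyer-exempt → 0% → £0.00
Sleeping bag £100.55: sports equipment, buyer-exempt → 0% → £0.00
Total tax = £2.42 + £0.28 = £2.70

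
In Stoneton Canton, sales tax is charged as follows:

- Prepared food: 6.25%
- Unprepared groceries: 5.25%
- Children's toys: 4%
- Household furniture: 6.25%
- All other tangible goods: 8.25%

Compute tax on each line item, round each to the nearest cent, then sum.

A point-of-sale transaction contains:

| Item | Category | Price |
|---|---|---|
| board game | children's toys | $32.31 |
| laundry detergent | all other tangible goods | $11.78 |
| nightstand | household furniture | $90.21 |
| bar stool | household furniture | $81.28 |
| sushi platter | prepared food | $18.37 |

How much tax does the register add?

Board game $32.31: children's toys → 4% → $1.29
Laundry detergent $11.78: all other tangible goods → 8.25% → $0.97
Nightstand $90.21: household furniture → 6.25% → $5.64
Bar stool $81.28: household furniture → 6.25% → $5.08
Sushi platter $18.37: prepared food → 6.25% → $1.15
Total tax = $1.29 + $0.97 + $5.64 + $5.08 + $1.15 = $14.13

$14.13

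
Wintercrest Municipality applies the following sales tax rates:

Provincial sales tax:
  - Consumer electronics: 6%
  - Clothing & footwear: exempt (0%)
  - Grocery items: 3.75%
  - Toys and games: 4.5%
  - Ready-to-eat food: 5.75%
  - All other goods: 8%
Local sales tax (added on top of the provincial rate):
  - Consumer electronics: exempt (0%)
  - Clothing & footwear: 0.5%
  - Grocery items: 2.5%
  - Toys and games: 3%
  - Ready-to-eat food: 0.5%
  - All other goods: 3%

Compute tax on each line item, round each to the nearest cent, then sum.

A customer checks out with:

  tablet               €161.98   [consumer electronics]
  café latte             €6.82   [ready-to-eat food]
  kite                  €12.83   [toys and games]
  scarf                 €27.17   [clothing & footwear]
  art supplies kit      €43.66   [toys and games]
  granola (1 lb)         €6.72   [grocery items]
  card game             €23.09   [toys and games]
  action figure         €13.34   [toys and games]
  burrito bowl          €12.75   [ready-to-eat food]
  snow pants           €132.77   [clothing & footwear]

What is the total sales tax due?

Tablet €161.98: consumer electronics → 6% + 0% local = 6% → €9.72
Café latte €6.82: ready-to-eat food → 5.75% + 0.5% local = 6.25% → €0.43
Kite €12.83: toys and games → 4.5% + 3% local = 7.5% → €0.96
Scarf €27.17: clothing & footwear → 0% + 0.5% local = 0.5% → €0.14
Art supplies kit €43.66: toys and games → 4.5% + 3% local = 7.5% → €3.27
Granola (1 lb) €6.72: grocery items → 3.75% + 2.5% local = 6.25% → €0.42
Card game €23.09: toys and games → 4.5% + 3% local = 7.5% → €1.73
Action figure €13.34: toys and games → 4.5% + 3% local = 7.5% → €1.00
Burrito bowl €12.75: ready-to-eat food → 5.75% + 0.5% local = 6.25% → €0.80
Snow pants €132.77: clothing & footwear → 0% + 0.5% local = 0.5% → €0.66
Total tax = €9.72 + €0.43 + €0.96 + €0.14 + €3.27 + €0.42 + €1.73 + €1.00 + €0.80 + €0.66 = €19.13

€19.13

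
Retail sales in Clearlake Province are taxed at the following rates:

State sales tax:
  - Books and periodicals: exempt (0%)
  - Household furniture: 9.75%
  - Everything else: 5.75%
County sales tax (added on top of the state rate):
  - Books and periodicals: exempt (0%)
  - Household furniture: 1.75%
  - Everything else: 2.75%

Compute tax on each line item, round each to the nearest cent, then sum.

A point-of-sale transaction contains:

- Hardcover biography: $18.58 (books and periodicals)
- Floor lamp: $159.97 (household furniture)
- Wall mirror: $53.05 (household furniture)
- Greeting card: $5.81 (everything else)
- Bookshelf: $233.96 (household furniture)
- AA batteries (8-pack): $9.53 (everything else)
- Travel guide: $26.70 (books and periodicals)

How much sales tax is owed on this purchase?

Hardcover biography $18.58: books and periodicals → 0% + 0% county = 0% → $0.00
Floor lamp $159.97: household furniture → 9.75% + 1.75% county = 11.5% → $18.40
Wall mirror $53.05: household furniture → 9.75% + 1.75% county = 11.5% → $6.10
Greeting card $5.81: everything else → 5.75% + 2.75% county = 8.5% → $0.49
Bookshelf $233.96: household furniture → 9.75% + 1.75% county = 11.5% → $26.91
AA batteries (8-pack) $9.53: everything else → 5.75% + 2.75% county = 8.5% → $0.81
Travel guide $26.70: books and periodicals → 0% + 0% county = 0% → $0.00
Total tax = $18.40 + $6.10 + $0.49 + $26.91 + $0.81 = $52.71

$52.71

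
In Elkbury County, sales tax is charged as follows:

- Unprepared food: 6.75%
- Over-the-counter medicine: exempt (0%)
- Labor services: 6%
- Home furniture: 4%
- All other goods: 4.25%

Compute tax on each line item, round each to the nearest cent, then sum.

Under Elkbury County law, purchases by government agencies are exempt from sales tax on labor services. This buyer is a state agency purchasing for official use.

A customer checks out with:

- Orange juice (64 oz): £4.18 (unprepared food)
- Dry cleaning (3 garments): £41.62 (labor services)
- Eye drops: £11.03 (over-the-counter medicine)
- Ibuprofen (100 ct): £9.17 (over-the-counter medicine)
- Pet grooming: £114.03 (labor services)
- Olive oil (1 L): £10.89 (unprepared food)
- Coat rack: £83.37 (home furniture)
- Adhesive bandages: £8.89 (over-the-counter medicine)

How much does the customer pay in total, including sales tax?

Orange juice (64 oz) £4.18: unprepared food → 6.75% → £0.28
Dry cleaning (3 garments) £41.62: labor services, buyer-exempt → 0% → £0.00
Eye drops £11.03: over-the-counter medicine → 0% → £0.00
Ibuprofen (100 ct) £9.17: over-the-counter medicine → 0% → £0.00
Pet grooming £114.03: labor services, buyer-exempt → 0% → £0.00
Olive oil (1 L) £10.89: unprepared food → 6.75% → £0.74
Coat rack £83.37: home furniture → 4% → £3.33
Adhesive bandages £8.89: over-the-counter medicine → 0% → £0.00
Subtotal = £283.18; tax = £4.35; total due = £287.53

£287.53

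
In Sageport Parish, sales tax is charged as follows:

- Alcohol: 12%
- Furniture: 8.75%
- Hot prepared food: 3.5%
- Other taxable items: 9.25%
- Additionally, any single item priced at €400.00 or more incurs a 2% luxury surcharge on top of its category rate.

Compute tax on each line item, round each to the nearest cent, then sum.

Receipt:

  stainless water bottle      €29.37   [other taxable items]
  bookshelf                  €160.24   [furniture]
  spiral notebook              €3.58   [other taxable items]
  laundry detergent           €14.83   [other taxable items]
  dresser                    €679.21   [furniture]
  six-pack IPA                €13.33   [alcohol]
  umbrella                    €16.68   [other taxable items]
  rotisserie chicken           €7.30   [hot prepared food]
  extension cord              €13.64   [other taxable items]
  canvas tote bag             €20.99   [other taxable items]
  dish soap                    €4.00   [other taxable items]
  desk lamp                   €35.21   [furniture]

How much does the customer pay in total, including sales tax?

€1099.89

Stainless water bottle €29.37: other taxable items → 9.25% → €2.72
Bookshelf €160.24: furniture → 8.75% → €14.02
Spiral notebook €3.58: other taxable items → 9.25% → €0.33
Laundry detergent €14.83: other taxable items → 9.25% → €1.37
Dresser €679.21: furniture → 8.75% + 2% surcharge = 10.75% → €73.02
Six-pack IPA €13.33: alcohol → 12% → €1.60
Umbrella €16.68: other taxable items → 9.25% → €1.54
Rotisserie chicken €7.30: hot prepared food → 3.5% → €0.26
Extension cord €13.64: other taxable items → 9.25% → €1.26
Canvas tote bag €20.99: other taxable items → 9.25% → €1.94
Dish soap €4.00: other taxable items → 9.25% → €0.37
Desk lamp €35.21: furniture → 8.75% → €3.08
Subtotal = €998.38; tax = €101.51; total due = €1099.89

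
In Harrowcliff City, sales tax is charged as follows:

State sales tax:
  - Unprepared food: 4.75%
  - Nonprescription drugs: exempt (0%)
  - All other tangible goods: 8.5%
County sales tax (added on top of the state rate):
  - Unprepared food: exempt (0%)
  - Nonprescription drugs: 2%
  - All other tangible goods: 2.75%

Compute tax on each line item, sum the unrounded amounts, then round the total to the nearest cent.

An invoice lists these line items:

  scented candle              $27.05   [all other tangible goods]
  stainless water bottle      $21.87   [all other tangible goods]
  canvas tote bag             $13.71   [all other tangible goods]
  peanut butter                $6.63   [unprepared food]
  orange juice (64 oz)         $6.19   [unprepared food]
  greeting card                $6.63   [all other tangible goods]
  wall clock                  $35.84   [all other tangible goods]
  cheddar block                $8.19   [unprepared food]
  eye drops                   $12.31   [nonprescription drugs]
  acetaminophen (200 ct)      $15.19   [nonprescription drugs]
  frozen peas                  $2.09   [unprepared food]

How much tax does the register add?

$13.47

Scented candle $27.05: all other tangible goods → 8.5% + 2.75% county = 11.25% → $3.043125
Stainless water bottle $21.87: all other tangible goods → 8.5% + 2.75% county = 11.25% → $2.460375
Canvas tote bag $13.71: all other tangible goods → 8.5% + 2.75% county = 11.25% → $1.542375
Peanut butter $6.63: unprepared food → 4.75% + 0% county = 4.75% → $0.314925
Orange juice (64 oz) $6.19: unprepared food → 4.75% + 0% county = 4.75% → $0.294025
Greeting card $6.63: all other tangible goods → 8.5% + 2.75% county = 11.25% → $0.745875
Wall clock $35.84: all other tangible goods → 8.5% + 2.75% county = 11.25% → $4.032
Cheddar block $8.19: unprepared food → 4.75% + 0% county = 4.75% → $0.389025
Eye drops $12.31: nonprescription drugs → 0% + 2% county = 2% → $0.2462
Acetaminophen (200 ct) $15.19: nonprescription drugs → 0% + 2% county = 2% → $0.3038
Frozen peas $2.09: unprepared food → 4.75% + 0% county = 4.75% → $0.099275
Unrounded tax sum = $13.471 → $13.47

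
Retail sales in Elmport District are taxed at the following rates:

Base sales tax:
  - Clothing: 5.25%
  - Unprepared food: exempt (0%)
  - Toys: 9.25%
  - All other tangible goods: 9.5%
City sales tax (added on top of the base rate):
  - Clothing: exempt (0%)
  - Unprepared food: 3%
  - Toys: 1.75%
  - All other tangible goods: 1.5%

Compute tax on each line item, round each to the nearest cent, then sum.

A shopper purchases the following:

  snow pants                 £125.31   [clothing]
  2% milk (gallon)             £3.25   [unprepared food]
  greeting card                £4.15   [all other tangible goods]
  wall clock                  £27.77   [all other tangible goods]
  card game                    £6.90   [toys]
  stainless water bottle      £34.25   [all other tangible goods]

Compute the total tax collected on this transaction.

Snow pants £125.31: clothing → 5.25% + 0% city = 5.25% → £6.58
2% milk (gallon) £3.25: unprepared food → 0% + 3% city = 3% → £0.10
Greeting card £4.15: all other tangible goods → 9.5% + 1.5% city = 11% → £0.46
Wall clock £27.77: all other tangible goods → 9.5% + 1.5% city = 11% → £3.05
Card game £6.90: toys → 9.25% + 1.75% city = 11% → £0.76
Stainless water bottle £34.25: all other tangible goods → 9.5% + 1.5% city = 11% → £3.77
Total tax = £6.58 + £0.10 + £0.46 + £3.05 + £0.76 + £3.77 = £14.72

£14.72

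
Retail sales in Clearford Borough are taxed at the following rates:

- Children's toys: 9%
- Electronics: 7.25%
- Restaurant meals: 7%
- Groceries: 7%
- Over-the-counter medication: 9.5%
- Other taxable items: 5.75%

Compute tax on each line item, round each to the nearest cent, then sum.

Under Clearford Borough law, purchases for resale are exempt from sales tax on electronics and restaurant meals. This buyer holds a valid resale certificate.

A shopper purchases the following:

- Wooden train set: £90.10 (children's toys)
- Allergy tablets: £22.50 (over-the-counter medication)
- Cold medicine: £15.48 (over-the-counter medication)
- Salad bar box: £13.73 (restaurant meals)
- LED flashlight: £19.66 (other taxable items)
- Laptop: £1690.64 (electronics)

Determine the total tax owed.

Wooden train set £90.10: children's toys → 9% → £8.11
Allergy tablets £22.50: over-the-counter medication → 9.5% → £2.14
Cold medicine £15.48: over-the-counter medication → 9.5% → £1.47
Salad bar box £13.73: restaurant meals, buyer-exempt → 0% → £0.00
LED flashlight £19.66: other taxable items → 5.75% → £1.13
Laptop £1690.64: electronics, buyer-exempt → 0% → £0.00
Total tax = £8.11 + £2.14 + £1.47 + £1.13 = £12.85

£12.85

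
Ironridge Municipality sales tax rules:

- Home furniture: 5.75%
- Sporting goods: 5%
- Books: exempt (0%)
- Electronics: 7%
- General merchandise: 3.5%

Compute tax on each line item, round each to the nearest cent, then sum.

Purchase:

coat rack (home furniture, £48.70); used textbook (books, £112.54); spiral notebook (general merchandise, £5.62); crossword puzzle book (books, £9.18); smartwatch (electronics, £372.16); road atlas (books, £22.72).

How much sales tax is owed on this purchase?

Coat rack £48.70: home furniture → 5.75% → £2.80
Used textbook £112.54: books → 0% → £0.00
Spiral notebook £5.62: general merchandise → 3.5% → £0.20
Crossword puzzle book £9.18: books → 0% → £0.00
Smartwatch £372.16: electronics → 7% → £26.05
Road atlas £22.72: books → 0% → £0.00
Total tax = £2.80 + £0.20 + £26.05 = £29.05

£29.05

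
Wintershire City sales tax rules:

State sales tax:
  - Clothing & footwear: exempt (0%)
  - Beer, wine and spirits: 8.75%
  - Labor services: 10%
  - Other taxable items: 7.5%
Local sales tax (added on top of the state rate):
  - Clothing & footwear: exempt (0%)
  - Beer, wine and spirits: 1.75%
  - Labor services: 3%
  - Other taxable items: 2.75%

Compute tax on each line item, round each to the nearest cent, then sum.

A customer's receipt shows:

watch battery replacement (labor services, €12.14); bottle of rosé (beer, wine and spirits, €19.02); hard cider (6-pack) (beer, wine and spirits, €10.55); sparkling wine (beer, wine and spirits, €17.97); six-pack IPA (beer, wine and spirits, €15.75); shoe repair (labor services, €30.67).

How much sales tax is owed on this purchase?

Watch battery replacement €12.14: labor services → 10% + 3% local = 13% → €1.58
Bottle of rosé €19.02: beer, wine and spirits → 8.75% + 1.75% local = 10.5% → €2.00
Hard cider (6-pack) €10.55: beer, wine and spirits → 8.75% + 1.75% local = 10.5% → €1.11
Sparkling wine €17.97: beer, wine and spirits → 8.75% + 1.75% local = 10.5% → €1.89
Six-pack IPA €15.75: beer, wine and spirits → 8.75% + 1.75% local = 10.5% → €1.65
Shoe repair €30.67: labor services → 10% + 3% local = 13% → €3.99
Total tax = €1.58 + €2.00 + €1.11 + €1.89 + €1.65 + €3.99 = €12.22

€12.22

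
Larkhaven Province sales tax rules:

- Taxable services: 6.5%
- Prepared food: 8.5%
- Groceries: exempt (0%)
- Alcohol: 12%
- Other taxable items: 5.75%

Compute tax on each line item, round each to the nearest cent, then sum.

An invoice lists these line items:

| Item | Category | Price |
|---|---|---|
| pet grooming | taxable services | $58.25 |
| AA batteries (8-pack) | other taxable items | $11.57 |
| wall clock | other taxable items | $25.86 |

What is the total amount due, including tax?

$101.63

Pet grooming $58.25: taxable services → 6.5% → $3.79
AA batteries (8-pack) $11.57: other taxable items → 5.75% → $0.67
Wall clock $25.86: other taxable items → 5.75% → $1.49
Subtotal = $95.68; tax = $5.95; total due = $101.63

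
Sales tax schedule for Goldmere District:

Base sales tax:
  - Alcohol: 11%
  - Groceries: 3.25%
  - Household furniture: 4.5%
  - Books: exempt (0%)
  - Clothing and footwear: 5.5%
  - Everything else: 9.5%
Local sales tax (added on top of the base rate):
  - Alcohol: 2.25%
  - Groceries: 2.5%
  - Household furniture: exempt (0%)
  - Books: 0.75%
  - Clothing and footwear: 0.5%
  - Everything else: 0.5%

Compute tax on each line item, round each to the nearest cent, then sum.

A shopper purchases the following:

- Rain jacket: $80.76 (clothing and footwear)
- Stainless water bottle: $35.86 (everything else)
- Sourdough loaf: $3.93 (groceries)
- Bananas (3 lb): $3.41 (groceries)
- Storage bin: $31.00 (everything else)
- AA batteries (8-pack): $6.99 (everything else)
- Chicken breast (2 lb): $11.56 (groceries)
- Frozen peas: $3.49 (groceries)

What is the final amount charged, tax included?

$190.53

Rain jacket $80.76: clothing and footwear → 5.5% + 0.5% local = 6% → $4.85
Stainless water bottle $35.86: everything else → 9.5% + 0.5% local = 10% → $3.59
Sourdough loaf $3.93: groceries → 3.25% + 2.5% local = 5.75% → $0.23
Bananas (3 lb) $3.41: groceries → 3.25% + 2.5% local = 5.75% → $0.20
Storage bin $31.00: everything else → 9.5% + 0.5% local = 10% → $3.10
AA batteries (8-pack) $6.99: everything else → 9.5% + 0.5% local = 10% → $0.70
Chicken breast (2 lb) $11.56: groceries → 3.25% + 2.5% local = 5.75% → $0.66
Frozen peas $3.49: groceries → 3.25% + 2.5% local = 5.75% → $0.20
Subtotal = $177.00; tax = $13.53; total due = $190.53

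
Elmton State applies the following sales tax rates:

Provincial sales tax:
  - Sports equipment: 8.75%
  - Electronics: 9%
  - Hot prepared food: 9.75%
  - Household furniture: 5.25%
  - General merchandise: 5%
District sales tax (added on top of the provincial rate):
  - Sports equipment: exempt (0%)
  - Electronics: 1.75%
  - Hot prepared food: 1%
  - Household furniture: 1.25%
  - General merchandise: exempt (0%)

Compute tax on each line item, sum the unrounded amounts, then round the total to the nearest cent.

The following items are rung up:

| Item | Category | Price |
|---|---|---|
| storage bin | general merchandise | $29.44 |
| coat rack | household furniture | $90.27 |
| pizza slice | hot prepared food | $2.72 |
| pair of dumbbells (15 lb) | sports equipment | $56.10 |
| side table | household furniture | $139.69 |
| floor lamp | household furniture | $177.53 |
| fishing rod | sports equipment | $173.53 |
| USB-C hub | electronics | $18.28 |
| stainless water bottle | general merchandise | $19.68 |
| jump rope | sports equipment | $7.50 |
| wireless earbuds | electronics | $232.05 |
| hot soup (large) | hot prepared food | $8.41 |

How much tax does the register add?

Storage bin $29.44: general merchandise → 5% + 0% district = 5% → $1.472
Coat rack $90.27: household furniture → 5.25% + 1.25% district = 6.5% → $5.86755
Pizza slice $2.72: hot prepared food → 9.75% + 1% district = 10.75% → $0.2924
Pair of dumbbells (15 lb) $56.10: sports equipment → 8.75% + 0% district = 8.75% → $4.90875
Side table $139.69: household furniture → 5.25% + 1.25% district = 6.5% → $9.07985
Floor lamp $177.53: household furniture → 5.25% + 1.25% district = 6.5% → $11.53945
Fishing rod $173.53: sports equipment → 8.75% + 0% district = 8.75% → $15.183875
USB-C hub $18.28: electronics → 9% + 1.75% district = 10.75% → $1.9651
Stainless water bottle $19.68: general merchandise → 5% + 0% district = 5% → $0.984
Jump rope $7.50: sports equipment → 8.75% + 0% district = 8.75% → $0.65625
Wireless earbuds $232.05: electronics → 9% + 1.75% district = 10.75% → $24.945375
Hot soup (large) $8.41: hot prepared food → 9.75% + 1% district = 10.75% → $0.904075
Unrounded tax sum = $77.798675 → $77.80

$77.80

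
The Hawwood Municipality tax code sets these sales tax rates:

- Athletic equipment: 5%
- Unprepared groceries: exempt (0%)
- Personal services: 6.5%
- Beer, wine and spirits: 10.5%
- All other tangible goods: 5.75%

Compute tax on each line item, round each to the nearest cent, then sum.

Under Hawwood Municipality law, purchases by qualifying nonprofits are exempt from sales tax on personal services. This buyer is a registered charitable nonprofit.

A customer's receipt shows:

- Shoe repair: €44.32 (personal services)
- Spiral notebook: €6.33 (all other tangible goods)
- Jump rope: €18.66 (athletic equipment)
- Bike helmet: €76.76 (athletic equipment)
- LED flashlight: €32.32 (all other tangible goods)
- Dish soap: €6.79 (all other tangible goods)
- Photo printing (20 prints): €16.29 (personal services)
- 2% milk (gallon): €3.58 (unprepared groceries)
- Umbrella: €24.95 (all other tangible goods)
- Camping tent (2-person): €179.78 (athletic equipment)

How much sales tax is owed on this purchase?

Shoe repair €44.32: personal services, buyer-exempt → 0% → €0.00
Spiral notebook €6.33: all other tangible goods → 5.75% → €0.36
Jump rope €18.66: athletic equipment → 5% → €0.93
Bike helmet €76.76: athletic equipment → 5% → €3.84
LED flashlight €32.32: all other tangible goods → 5.75% → €1.86
Dish soap €6.79: all other tangible goods → 5.75% → €0.39
Photo printing (20 prints) €16.29: personal services, buyer-exempt → 0% → €0.00
2% milk (gallon) €3.58: unprepared groceries → 0% → €0.00
Umbrella €24.95: all other tangible goods → 5.75% → €1.43
Camping tent (2-person) €179.78: athletic equipment → 5% → €8.99
Total tax = €0.36 + €0.93 + €3.84 + €1.86 + €0.39 + €1.43 + €8.99 = €17.80

€17.80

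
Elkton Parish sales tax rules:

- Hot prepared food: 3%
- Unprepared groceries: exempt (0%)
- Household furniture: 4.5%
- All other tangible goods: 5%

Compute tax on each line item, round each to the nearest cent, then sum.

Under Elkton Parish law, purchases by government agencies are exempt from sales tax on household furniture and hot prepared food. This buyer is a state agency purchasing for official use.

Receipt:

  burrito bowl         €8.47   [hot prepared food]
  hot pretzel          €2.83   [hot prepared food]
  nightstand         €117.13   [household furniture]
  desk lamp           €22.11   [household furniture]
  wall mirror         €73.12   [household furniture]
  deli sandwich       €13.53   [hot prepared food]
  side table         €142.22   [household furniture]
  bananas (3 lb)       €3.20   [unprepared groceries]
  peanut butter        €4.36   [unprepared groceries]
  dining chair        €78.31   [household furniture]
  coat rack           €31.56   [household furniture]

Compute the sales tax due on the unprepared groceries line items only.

Bananas (3 lb) €3.20: unprepared groceries → 0% → €0.00
Peanut butter €4.36: unprepared groceries → 0% → €0.00
Tax on unprepared groceries = €0.00 + €0.00 = €0.00

€0.00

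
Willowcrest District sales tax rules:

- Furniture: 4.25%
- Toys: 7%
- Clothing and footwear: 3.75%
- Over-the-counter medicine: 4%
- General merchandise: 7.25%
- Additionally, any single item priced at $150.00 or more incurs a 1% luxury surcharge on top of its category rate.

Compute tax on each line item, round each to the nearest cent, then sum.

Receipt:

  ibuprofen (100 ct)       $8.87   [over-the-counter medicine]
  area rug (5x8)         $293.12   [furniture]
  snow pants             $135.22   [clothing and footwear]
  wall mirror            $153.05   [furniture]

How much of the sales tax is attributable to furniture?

$23.43

Area rug (5x8) $293.12: furniture → 4.25% + 1% surcharge = 5.25% → $15.39
Wall mirror $153.05: furniture → 4.25% + 1% surcharge = 5.25% → $8.04
Tax on furniture = $15.39 + $8.04 = $23.43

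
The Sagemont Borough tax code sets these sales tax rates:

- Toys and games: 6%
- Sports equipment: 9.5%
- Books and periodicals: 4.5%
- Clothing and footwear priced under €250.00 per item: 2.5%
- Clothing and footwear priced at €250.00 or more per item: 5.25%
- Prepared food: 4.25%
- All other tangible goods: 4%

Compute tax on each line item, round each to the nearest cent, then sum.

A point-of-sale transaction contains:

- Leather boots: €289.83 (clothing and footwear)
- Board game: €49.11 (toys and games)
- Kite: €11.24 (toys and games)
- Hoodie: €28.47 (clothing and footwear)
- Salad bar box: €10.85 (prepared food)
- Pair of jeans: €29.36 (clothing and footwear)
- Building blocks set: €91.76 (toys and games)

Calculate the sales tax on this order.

Leather boots €289.83: clothing and footwear, €250.00 or more → 5.25% → €15.22
Board game €49.11: toys and games → 6% → €2.95
Kite €11.24: toys and games → 6% → €0.67
Hoodie €28.47: clothing and footwear, under €250.00 → 2.5% → €0.71
Salad bar box €10.85: prepared food → 4.25% → €0.46
Pair of jeans €29.36: clothing and footwear, under €250.00 → 2.5% → €0.73
Building blocks set €91.76: toys and games → 6% → €5.51
Total tax = €15.22 + €2.95 + €0.67 + €0.71 + €0.46 + €0.73 + €5.51 = €26.25

€26.25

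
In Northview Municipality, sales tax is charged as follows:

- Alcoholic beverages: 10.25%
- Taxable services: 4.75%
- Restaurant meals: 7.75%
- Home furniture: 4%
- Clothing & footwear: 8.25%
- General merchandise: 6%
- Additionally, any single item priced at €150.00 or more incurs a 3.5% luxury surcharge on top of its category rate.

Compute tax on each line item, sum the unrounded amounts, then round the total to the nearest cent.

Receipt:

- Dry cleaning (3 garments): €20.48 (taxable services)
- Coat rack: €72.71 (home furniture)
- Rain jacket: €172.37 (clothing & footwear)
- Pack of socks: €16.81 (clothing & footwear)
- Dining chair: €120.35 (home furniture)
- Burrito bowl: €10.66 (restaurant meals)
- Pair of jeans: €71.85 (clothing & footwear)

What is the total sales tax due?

Dry cleaning (3 garments) €20.48: taxable services → 4.75% → €0.9728
Coat rack €72.71: home furniture → 4% → €2.9084
Rain jacket €172.37: clothing & footwear → 8.25% + 3.5% surcharge = 11.75% → €20.253475
Pack of socks €16.81: clothing & footwear → 8.25% → €1.386825
Dining chair €120.35: home furniture → 4% → €4.814
Burrito bowl €10.66: restaurant meals → 7.75% → €0.82615
Pair of jeans €71.85: clothing & footwear → 8.25% → €5.927625
Unrounded tax sum = €37.089275 → €37.09

€37.09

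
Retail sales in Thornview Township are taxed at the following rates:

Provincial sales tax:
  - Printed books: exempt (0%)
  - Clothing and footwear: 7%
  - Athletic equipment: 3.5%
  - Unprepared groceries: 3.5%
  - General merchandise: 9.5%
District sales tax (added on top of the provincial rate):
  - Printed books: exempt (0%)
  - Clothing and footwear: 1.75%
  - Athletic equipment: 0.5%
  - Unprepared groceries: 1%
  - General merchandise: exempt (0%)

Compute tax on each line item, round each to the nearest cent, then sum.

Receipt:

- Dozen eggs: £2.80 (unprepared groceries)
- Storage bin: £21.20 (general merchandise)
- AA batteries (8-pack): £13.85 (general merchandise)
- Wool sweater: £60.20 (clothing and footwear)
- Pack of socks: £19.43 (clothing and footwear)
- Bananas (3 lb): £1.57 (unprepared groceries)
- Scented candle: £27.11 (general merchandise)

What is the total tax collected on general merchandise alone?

£5.91

Storage bin £21.20: general merchandise → 9.5% + 0% district = 9.5% → £2.01
AA batteries (8-pack) £13.85: general merchandise → 9.5% + 0% district = 9.5% → £1.32
Scented candle £27.11: general merchandise → 9.5% + 0% district = 9.5% → £2.58
Tax on general merchandise = £2.01 + £1.32 + £2.58 = £5.91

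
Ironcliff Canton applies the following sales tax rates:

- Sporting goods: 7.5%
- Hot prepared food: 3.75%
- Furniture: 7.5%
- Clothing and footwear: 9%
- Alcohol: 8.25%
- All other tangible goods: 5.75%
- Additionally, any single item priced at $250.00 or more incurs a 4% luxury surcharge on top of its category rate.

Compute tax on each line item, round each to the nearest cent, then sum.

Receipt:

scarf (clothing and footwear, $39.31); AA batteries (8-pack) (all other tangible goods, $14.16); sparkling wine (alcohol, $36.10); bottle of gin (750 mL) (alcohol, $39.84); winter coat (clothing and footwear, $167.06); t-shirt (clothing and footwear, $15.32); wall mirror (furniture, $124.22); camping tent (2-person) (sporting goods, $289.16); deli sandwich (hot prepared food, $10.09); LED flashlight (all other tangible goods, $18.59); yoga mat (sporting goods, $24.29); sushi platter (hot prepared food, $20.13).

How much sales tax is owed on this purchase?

$73.63

Scarf $39.31: clothing and footwear → 9% → $3.54
AA batteries (8-pack) $14.16: all other tangible goods → 5.75% → $0.81
Sparkling wine $36.10: alcohol → 8.25% → $2.98
Bottle of gin (750 mL) $39.84: alcohol → 8.25% → $3.29
Winter coat $167.06: clothing and footwear → 9% → $15.04
T-shirt $15.32: clothing and footwear → 9% → $1.38
Wall mirror $124.22: furniture → 7.5% → $9.32
Camping tent (2-person) $289.16: sporting goods → 7.5% + 4% surcharge = 11.5% → $33.25
Deli sandwich $10.09: hot prepared food → 3.75% → $0.38
LED flashlight $18.59: all other tangible goods → 5.75% → $1.07
Yoga mat $24.29: sporting goods → 7.5% → $1.82
Sushi platter $20.13: hot prepared food → 3.75% → $0.75
Total tax = $3.54 + $0.81 + $2.98 + $3.29 + $15.04 + $1.38 + $9.32 + $33.25 + $0.38 + $1.07 + $1.82 + $0.75 = $73.63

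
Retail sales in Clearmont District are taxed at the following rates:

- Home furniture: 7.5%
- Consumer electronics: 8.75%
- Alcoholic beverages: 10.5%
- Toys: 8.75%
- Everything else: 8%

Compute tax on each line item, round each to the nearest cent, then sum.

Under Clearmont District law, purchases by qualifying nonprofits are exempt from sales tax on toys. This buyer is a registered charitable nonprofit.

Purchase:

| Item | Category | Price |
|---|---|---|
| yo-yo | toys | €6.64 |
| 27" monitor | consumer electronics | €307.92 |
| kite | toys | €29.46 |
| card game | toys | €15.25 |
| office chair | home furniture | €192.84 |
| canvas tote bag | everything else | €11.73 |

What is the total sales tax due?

Yo-yo €6.64: toys, buyer-exempt → 0% → €0.00
27" monitor €307.92: consumer electronics → 8.75% → €26.94
Kite €29.46: toys, buyer-exempt → 0% → €0.00
Card game €15.25: toys, buyer-exempt → 0% → €0.00
Office chair €192.84: home furniture → 7.5% → €14.46
Canvas tote bag €11.73: everything else → 8% → €0.94
Total tax = €26.94 + €14.46 + €0.94 = €42.34

€42.34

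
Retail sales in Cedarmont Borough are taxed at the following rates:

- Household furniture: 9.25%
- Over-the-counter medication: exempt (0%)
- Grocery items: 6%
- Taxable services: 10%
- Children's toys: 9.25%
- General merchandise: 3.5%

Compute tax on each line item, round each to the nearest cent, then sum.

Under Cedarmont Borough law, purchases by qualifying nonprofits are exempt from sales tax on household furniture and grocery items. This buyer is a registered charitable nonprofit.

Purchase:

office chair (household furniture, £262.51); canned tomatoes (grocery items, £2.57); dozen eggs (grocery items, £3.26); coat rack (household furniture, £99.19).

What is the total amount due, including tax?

£367.53

Office chair £262.51: household furniture, buyer-exempt → 0% → £0.00
Canned tomatoes £2.57: grocery items, buyer-exempt → 0% → £0.00
Dozen eggs £3.26: grocery items, buyer-exempt → 0% → £0.00
Coat rack £99.19: household furniture, buyer-exempt → 0% → £0.00
Subtotal = £367.53; tax = £0.00; total due = £367.53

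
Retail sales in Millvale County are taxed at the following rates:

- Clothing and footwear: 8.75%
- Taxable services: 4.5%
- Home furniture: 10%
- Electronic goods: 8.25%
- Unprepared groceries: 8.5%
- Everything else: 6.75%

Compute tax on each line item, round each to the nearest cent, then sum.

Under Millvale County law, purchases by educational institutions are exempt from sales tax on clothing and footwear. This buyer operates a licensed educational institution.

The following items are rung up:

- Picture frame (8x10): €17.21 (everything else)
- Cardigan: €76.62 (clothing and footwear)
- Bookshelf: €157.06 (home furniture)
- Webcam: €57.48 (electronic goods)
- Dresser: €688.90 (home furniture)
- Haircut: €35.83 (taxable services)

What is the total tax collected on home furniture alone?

Bookshelf €157.06: home furniture → 10% → €15.71
Dresser €688.90: home furniture → 10% → €68.89
Tax on home furniture = €15.71 + €68.89 = €84.60

€84.60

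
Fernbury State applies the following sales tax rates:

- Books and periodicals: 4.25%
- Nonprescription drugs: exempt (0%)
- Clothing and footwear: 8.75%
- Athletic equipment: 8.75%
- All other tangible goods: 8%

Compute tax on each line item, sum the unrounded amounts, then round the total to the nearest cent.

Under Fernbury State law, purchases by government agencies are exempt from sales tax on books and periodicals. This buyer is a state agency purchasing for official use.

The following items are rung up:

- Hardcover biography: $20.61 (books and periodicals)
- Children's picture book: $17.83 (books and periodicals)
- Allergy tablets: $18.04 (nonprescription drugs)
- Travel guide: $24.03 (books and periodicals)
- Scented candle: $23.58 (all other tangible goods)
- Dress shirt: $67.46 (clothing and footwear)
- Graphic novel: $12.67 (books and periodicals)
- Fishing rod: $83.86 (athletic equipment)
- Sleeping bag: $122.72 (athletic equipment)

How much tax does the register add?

$25.86

Hardcover biography $20.61: books and periodicals, buyer-exempt → 0% → $0.00
Children's picture book $17.83: books and periodicals, buyer-exempt → 0% → $0.00
Allergy tablets $18.04: nonprescription drugs → 0% → $0.00
Travel guide $24.03: books and periodicals, buyer-exempt → 0% → $0.00
Scented candle $23.58: all other tangible goods → 8% → $1.8864
Dress shirt $67.46: clothing and footwear → 8.75% → $5.90275
Graphic novel $12.67: books and periodicals, buyer-exempt → 0% → $0.00
Fishing rod $83.86: athletic equipment → 8.75% → $7.33775
Sleeping bag $122.72: athletic equipment → 8.75% → $10.738
Unrounded tax sum = $25.8649 → $25.86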